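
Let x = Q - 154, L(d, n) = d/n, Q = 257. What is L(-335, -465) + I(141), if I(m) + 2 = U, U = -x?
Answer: -9698/93 ≈ -104.28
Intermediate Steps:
x = 103 (x = 257 - 154 = 103)
U = -103 (U = -1*103 = -103)
I(m) = -105 (I(m) = -2 - 103 = -105)
L(-335, -465) + I(141) = -335/(-465) - 105 = -335*(-1/465) - 105 = 67/93 - 105 = -9698/93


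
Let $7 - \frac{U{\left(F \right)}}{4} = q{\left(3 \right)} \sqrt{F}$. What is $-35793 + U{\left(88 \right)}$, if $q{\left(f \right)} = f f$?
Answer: $-35765 - 72 \sqrt{22} \approx -36103.0$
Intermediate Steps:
$q{\left(f \right)} = f^{2}$
$U{\left(F \right)} = 28 - 36 \sqrt{F}$ ($U{\left(F \right)} = 28 - 4 \cdot 3^{2} \sqrt{F} = 28 - 4 \cdot 9 \sqrt{F} = 28 - 36 \sqrt{F}$)
$-35793 + U{\left(88 \right)} = -35793 + \left(28 - 36 \sqrt{88}\right) = -35793 + \left(28 - 36 \cdot 2 \sqrt{22}\right) = -35793 + \left(28 - 72 \sqrt{22}\right) = -35765 - 72 \sqrt{22}$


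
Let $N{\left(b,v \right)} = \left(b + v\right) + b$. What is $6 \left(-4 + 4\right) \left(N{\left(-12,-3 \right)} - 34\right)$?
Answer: $0$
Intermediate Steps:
$N{\left(b,v \right)} = v + 2 b$
$6 \left(-4 + 4\right) \left(N{\left(-12,-3 \right)} - 34\right) = 6 \left(-4 + 4\right) \left(\left(-3 + 2 \left(-12\right)\right) - 34\right) = 6 \cdot 0 \left(\left(-3 - 24\right) - 34\right) = 0 \left(-27 - 34\right) = 0 \left(-61\right) = 0$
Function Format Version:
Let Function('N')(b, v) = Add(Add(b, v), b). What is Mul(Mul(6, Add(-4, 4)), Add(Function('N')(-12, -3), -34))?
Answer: 0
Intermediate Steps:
Function('N')(b, v) = Add(v, Mul(2, b))
Mul(Mul(6, Add(-4, 4)), Add(Function('N')(-12, -3), -34)) = Mul(Mul(6, Add(-4, 4)), Add(Add(-3, Mul(2, -12)), -34)) = Mul(Mul(6, 0), Add(Add(-3, -24), -34)) = Mul(0, Add(-27, -34)) = Mul(0, -61) = 0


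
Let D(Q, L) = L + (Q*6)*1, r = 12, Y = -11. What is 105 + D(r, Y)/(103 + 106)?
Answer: 22006/209 ≈ 105.29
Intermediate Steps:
D(Q, L) = L + 6*Q (D(Q, L) = L + (6*Q)*1 = L + 6*Q)
105 + D(r, Y)/(103 + 106) = 105 + (-11 + 6*12)/(103 + 106) = 105 + (-11 + 72)/209 = 105 + (1/209)*61 = 105 + 61/209 = 22006/209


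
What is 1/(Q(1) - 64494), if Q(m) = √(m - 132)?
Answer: -64494/4159476167 - I*√131/4159476167 ≈ -1.5505e-5 - 2.7517e-9*I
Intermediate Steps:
Q(m) = √(-132 + m)
1/(Q(1) - 64494) = 1/(√(-132 + 1) - 64494) = 1/(√(-131) - 64494) = 1/(I*√131 - 64494) = 1/(-64494 + I*√131)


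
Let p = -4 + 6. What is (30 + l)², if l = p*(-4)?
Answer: 484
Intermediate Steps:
p = 2
l = -8 (l = 2*(-4) = -8)
(30 + l)² = (30 - 8)² = 22² = 484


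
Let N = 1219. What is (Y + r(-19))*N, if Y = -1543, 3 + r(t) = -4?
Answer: -1889450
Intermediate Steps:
r(t) = -7 (r(t) = -3 - 4 = -7)
(Y + r(-19))*N = (-1543 - 7)*1219 = -1550*1219 = -1889450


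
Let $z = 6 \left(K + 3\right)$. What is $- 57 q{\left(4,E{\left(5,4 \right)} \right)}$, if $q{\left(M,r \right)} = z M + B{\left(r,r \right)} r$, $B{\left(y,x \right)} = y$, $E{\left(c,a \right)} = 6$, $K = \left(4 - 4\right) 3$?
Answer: $-6156$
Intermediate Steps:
$K = 0$ ($K = 0 \cdot 3 = 0$)
$z = 18$ ($z = 6 \left(0 + 3\right) = 6 \cdot 3 = 18$)
$q{\left(M,r \right)} = r^{2} + 18 M$ ($q{\left(M,r \right)} = 18 M + r r = 18 M + r^{2} = r^{2} + 18 M$)
$- 57 q{\left(4,E{\left(5,4 \right)} \right)} = - 57 \left(6^{2} + 18 \cdot 4\right) = - 57 \left(36 + 72\right) = \left(-57\right) 108 = -6156$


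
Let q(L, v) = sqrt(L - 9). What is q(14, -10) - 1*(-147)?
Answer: 147 + sqrt(5) ≈ 149.24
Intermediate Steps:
q(L, v) = sqrt(-9 + L)
q(14, -10) - 1*(-147) = sqrt(-9 + 14) - 1*(-147) = sqrt(5) + 147 = 147 + sqrt(5)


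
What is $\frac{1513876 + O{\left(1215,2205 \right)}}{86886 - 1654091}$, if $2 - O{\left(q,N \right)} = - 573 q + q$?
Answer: $- \frac{2208858}{1567205} \approx -1.4094$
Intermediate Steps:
$O{\left(q,N \right)} = 2 + 572 q$ ($O{\left(q,N \right)} = 2 - \left(- 573 q + q\right) = 2 - - 572 q = 2 + 572 q$)
$\frac{1513876 + O{\left(1215,2205 \right)}}{86886 - 1654091} = \frac{1513876 + \left(2 + 572 \cdot 1215\right)}{86886 - 1654091} = \frac{1513876 + \left(2 + 694980\right)}{-1567205} = \left(1513876 + 694982\right) \left(- \frac{1}{1567205}\right) = 2208858 \left(- \frac{1}{1567205}\right) = - \frac{2208858}{1567205}$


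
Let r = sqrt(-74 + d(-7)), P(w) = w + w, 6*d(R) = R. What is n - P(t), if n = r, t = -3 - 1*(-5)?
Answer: -4 + I*sqrt(2706)/6 ≈ -4.0 + 8.6699*I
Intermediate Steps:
d(R) = R/6
t = 2 (t = -3 + 5 = 2)
P(w) = 2*w
r = I*sqrt(2706)/6 (r = sqrt(-74 + (1/6)*(-7)) = sqrt(-74 - 7/6) = sqrt(-451/6) = I*sqrt(2706)/6 ≈ 8.6699*I)
n = I*sqrt(2706)/6 ≈ 8.6699*I
n - P(t) = I*sqrt(2706)/6 - 2*2 = I*sqrt(2706)/6 - 1*4 = I*sqrt(2706)/6 - 4 = -4 + I*sqrt(2706)/6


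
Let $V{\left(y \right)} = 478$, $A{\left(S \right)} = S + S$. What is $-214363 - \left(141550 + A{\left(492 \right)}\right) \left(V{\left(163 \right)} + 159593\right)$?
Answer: $-22815774277$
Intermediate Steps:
$A{\left(S \right)} = 2 S$
$-214363 - \left(141550 + A{\left(492 \right)}\right) \left(V{\left(163 \right)} + 159593\right) = -214363 - \left(141550 + 2 \cdot 492\right) \left(478 + 159593\right) = -214363 - \left(141550 + 984\right) 160071 = -214363 - 142534 \cdot 160071 = -214363 - 22815559914 = -22815774277$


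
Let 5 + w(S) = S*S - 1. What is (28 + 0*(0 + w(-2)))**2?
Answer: 784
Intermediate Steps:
w(S) = -6 + S**2 (w(S) = -5 + (S*S - 1) = -5 + (S**2 - 1) = -5 + (-1 + S**2) = -6 + S**2)
(28 + 0*(0 + w(-2)))**2 = (28 + 0*(0 + (-6 + (-2)**2)))**2 = (28 + 0*(0 + (-6 + 4)))**2 = (28 + 0*(0 - 2))**2 = (28 + 0*(-2))**2 = (28 + 0)**2 = 28**2 = 784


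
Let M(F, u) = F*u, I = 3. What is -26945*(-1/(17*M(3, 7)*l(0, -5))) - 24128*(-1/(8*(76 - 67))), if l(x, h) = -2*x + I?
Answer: 22697/63 ≈ 360.27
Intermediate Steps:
l(x, h) = 3 - 2*x (l(x, h) = -2*x + 3 = 3 - 2*x)
-26945*(-1/(17*M(3, 7)*l(0, -5))) - 24128*(-1/(8*(76 - 67))) = -26945*(-1/(357*(3 - 2*0))) - 24128*(-1/(8*(76 - 67))) = -26945*(-1/(357*(3 + 0))) - 24128/(9*(-8)) = -26945/((-357*3)) - 24128/(-72) = -26945/(-1071) - 24128*(-1/72) = -26945*(-1/1071) + 3016/9 = 1585/63 + 3016/9 = 22697/63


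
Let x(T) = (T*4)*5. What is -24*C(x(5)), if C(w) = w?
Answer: -2400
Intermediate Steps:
x(T) = 20*T (x(T) = (4*T)*5 = 20*T)
-24*C(x(5)) = -480*5 = -24*100 = -2400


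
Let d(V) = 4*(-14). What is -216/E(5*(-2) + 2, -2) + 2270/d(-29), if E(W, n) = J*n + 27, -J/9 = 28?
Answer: -67637/1652 ≈ -40.943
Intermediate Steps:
J = -252 (J = -9*28 = -252)
E(W, n) = 27 - 252*n (E(W, n) = -252*n + 27 = 27 - 252*n)
d(V) = -56
-216/E(5*(-2) + 2, -2) + 2270/d(-29) = -216/(27 - 252*(-2)) + 2270/(-56) = -216/(27 + 504) + 2270*(-1/56) = -216/531 - 1135/28 = -216*1/531 - 1135/28 = -24/59 - 1135/28 = -67637/1652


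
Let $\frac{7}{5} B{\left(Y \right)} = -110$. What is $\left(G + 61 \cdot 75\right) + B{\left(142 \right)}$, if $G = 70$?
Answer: $\frac{31965}{7} \approx 4566.4$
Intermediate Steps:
$B{\left(Y \right)} = - \frac{550}{7}$ ($B{\left(Y \right)} = \frac{5}{7} \left(-110\right) = - \frac{550}{7}$)
$\left(G + 61 \cdot 75\right) + B{\left(142 \right)} = \left(70 + 61 \cdot 75\right) - \frac{550}{7} = \left(70 + 4575\right) - \frac{550}{7} = 4645 - \frac{550}{7} = \frac{31965}{7}$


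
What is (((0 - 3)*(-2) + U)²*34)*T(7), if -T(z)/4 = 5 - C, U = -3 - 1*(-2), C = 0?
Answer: -17000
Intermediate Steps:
U = -1 (U = -3 + 2 = -1)
T(z) = -20 (T(z) = -4*(5 - 1*0) = -4*(5 + 0) = -4*5 = -20)
(((0 - 3)*(-2) + U)²*34)*T(7) = (((0 - 3)*(-2) - 1)²*34)*(-20) = ((-3*(-2) - 1)²*34)*(-20) = ((6 - 1)²*34)*(-20) = (5²*34)*(-20) = (25*34)*(-20) = 850*(-20) = -17000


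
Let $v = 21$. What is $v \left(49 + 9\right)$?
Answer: $1218$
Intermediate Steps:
$v \left(49 + 9\right) = 21 \left(49 + 9\right) = 21 \cdot 58 = 1218$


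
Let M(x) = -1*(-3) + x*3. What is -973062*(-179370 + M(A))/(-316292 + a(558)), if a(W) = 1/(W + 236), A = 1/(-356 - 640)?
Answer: -1278024413129435/2316030589 ≈ -5.5182e+5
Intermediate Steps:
A = -1/996 (A = 1/(-996) = -1/996 ≈ -0.0010040)
M(x) = 3 + 3*x
a(W) = 1/(236 + W)
-973062*(-179370 + M(A))/(-316292 + a(558)) = -973062*(-179370 + (3 + 3*(-1/996)))/(-316292 + 1/(236 + 558)) = -973062*(-179370 + (3 - 1/332))/(-316292 + 1/794) = -973062*(-179370 + 995/332)/(-316292 + 1/794) = -973062/((-251135847/(794*(-59549845/332)))) = -973062/((-251135847/794*(-332/59549845))) = -973062/41688550602/23641288465 = -973062*23641288465/41688550602 = -1278024413129435/2316030589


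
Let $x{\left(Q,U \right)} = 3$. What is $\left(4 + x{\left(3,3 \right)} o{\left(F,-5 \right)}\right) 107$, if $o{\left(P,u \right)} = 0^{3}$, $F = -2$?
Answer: $428$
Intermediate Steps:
$o{\left(P,u \right)} = 0$
$\left(4 + x{\left(3,3 \right)} o{\left(F,-5 \right)}\right) 107 = \left(4 + 3 \cdot 0\right) 107 = \left(4 + 0\right) 107 = 4 \cdot 107 = 428$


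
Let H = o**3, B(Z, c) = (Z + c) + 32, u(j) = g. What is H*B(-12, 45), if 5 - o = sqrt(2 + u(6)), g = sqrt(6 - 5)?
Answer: 11050 - 5070*sqrt(3) ≈ 2268.5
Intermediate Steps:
g = 1 (g = sqrt(1) = 1)
u(j) = 1
B(Z, c) = 32 + Z + c
o = 5 - sqrt(3) (o = 5 - sqrt(2 + 1) = 5 - sqrt(3) ≈ 3.2679)
H = (5 - sqrt(3))**3 ≈ 34.900
H*B(-12, 45) = (5 - sqrt(3))**3*(32 - 12 + 45) = (5 - sqrt(3))**3*65 = 65*(5 - sqrt(3))**3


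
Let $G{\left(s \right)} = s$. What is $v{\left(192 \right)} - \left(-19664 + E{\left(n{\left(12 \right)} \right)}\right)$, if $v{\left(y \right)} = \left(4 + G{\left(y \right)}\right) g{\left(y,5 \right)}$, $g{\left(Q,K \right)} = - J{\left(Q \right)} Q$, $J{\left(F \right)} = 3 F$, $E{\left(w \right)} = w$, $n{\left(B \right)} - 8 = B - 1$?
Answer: $-21656387$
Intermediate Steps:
$n{\left(B \right)} = 7 + B$ ($n{\left(B \right)} = 8 + \left(B - 1\right) = 8 + \left(-1 + B\right) = 7 + B$)
$g{\left(Q,K \right)} = - 3 Q^{2}$ ($g{\left(Q,K \right)} = - 3 Q Q = - 3 Q^{2}$)
$v{\left(y \right)} = - 3 y^{2} \left(4 + y\right)$ ($v{\left(y \right)} = \left(4 + y\right) \left(- 3 y^{2}\right) = - 3 y^{2} \left(4 + y\right)$)
$v{\left(192 \right)} - \left(-19664 + E{\left(n{\left(12 \right)} \right)}\right) = 3 \cdot 192^{2} \left(-4 - 192\right) + \left(19664 - \left(7 + 12\right)\right) = 3 \cdot 36864 \left(-4 - 192\right) + \left(19664 - 19\right) = 3 \cdot 36864 \left(-196\right) + \left(19664 - 19\right) = -21676032 + 19645 = -21656387$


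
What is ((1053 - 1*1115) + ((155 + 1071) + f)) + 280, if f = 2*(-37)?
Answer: 1370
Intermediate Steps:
f = -74
((1053 - 1*1115) + ((155 + 1071) + f)) + 280 = ((1053 - 1*1115) + ((155 + 1071) - 74)) + 280 = ((1053 - 1115) + (1226 - 74)) + 280 = (-62 + 1152) + 280 = 1090 + 280 = 1370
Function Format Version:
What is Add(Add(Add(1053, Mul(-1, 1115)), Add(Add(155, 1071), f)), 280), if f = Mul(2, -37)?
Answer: 1370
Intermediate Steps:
f = -74
Add(Add(Add(1053, Mul(-1, 1115)), Add(Add(155, 1071), f)), 280) = Add(Add(Add(1053, Mul(-1, 1115)), Add(Add(155, 1071), -74)), 280) = Add(Add(Add(1053, -1115), Add(1226, -74)), 280) = Add(Add(-62, 1152), 280) = Add(1090, 280) = 1370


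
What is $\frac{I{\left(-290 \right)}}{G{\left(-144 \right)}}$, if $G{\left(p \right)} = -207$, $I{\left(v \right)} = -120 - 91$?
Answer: $\frac{211}{207} \approx 1.0193$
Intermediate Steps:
$I{\left(v \right)} = -211$
$\frac{I{\left(-290 \right)}}{G{\left(-144 \right)}} = - \frac{211}{-207} = \left(-211\right) \left(- \frac{1}{207}\right) = \frac{211}{207}$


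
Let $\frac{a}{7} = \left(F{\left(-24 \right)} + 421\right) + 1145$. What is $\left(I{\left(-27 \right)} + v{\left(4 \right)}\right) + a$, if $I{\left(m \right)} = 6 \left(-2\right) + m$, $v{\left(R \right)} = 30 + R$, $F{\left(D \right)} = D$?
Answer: $10789$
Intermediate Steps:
$a = 10794$ ($a = 7 \left(\left(-24 + 421\right) + 1145\right) = 7 \left(397 + 1145\right) = 7 \cdot 1542 = 10794$)
$I{\left(m \right)} = -12 + m$
$\left(I{\left(-27 \right)} + v{\left(4 \right)}\right) + a = \left(\left(-12 - 27\right) + \left(30 + 4\right)\right) + 10794 = \left(-39 + 34\right) + 10794 = -5 + 10794 = 10789$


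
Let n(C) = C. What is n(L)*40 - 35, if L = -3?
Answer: -155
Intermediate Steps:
n(L)*40 - 35 = -3*40 - 35 = -120 - 35 = -155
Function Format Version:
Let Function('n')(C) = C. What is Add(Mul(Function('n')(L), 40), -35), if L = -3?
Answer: -155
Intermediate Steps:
Add(Mul(Function('n')(L), 40), -35) = Add(Mul(-3, 40), -35) = Add(-120, -35) = -155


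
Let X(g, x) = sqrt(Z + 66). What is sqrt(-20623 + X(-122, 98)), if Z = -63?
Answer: sqrt(-20623 + sqrt(3)) ≈ 143.6*I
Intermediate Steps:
X(g, x) = sqrt(3) (X(g, x) = sqrt(-63 + 66) = sqrt(3))
sqrt(-20623 + X(-122, 98)) = sqrt(-20623 + sqrt(3))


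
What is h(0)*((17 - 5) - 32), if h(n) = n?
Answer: 0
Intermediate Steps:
h(0)*((17 - 5) - 32) = 0*((17 - 5) - 32) = 0*(12 - 32) = 0*(-20) = 0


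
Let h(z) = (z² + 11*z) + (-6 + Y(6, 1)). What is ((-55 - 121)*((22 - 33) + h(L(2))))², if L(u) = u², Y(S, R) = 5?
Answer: 71368704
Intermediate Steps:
h(z) = -1 + z² + 11*z (h(z) = (z² + 11*z) + (-6 + 5) = (z² + 11*z) - 1 = -1 + z² + 11*z)
((-55 - 121)*((22 - 33) + h(L(2))))² = ((-55 - 121)*((22 - 33) + (-1 + (2²)² + 11*2²)))² = (-176*(-11 + (-1 + 4² + 11*4)))² = (-176*(-11 + (-1 + 16 + 44)))² = (-176*(-11 + 59))² = (-176*48)² = (-8448)² = 71368704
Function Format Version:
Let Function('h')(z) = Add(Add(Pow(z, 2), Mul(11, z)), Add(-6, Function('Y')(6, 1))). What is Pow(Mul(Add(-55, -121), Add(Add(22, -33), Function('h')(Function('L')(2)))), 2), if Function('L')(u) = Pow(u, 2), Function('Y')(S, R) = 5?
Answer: 71368704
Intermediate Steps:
Function('h')(z) = Add(-1, Pow(z, 2), Mul(11, z)) (Function('h')(z) = Add(Add(Pow(z, 2), Mul(11, z)), Add(-6, 5)) = Add(Add(Pow(z, 2), Mul(11, z)), -1) = Add(-1, Pow(z, 2), Mul(11, z)))
Pow(Mul(Add(-55, -121), Add(Add(22, -33), Function('h')(Function('L')(2)))), 2) = Pow(Mul(Add(-55, -121), Add(Add(22, -33), Add(-1, Pow(Pow(2, 2), 2), Mul(11, Pow(2, 2))))), 2) = Pow(Mul(-176, Add(-11, Add(-1, Pow(4, 2), Mul(11, 4)))), 2) = Pow(Mul(-176, Add(-11, Add(-1, 16, 44))), 2) = Pow(Mul(-176, Add(-11, 59)), 2) = Pow(Mul(-176, 48), 2) = Pow(-8448, 2) = 71368704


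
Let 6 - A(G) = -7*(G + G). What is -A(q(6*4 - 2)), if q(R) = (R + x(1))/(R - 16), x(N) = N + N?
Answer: -62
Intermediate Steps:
x(N) = 2*N
q(R) = (2 + R)/(-16 + R) (q(R) = (R + 2*1)/(R - 16) = (R + 2)/(-16 + R) = (2 + R)/(-16 + R))
A(G) = 6 + 14*G (A(G) = 6 - (-7)*(G + G) = 6 - (-7)*2*G = 6 - (-14)*G = 6 + 14*G)
-A(q(6*4 - 2)) = -(6 + 14*((2 + (6*4 - 2))/(-16 + (6*4 - 2)))) = -(6 + 14*((2 + (24 - 2))/(-16 + (24 - 2)))) = -(6 + 14*((2 + 22)/(-16 + 22))) = -(6 + 14*(24/6)) = -(6 + 14*((⅙)*24)) = -(6 + 14*4) = -(6 + 56) = -1*62 = -62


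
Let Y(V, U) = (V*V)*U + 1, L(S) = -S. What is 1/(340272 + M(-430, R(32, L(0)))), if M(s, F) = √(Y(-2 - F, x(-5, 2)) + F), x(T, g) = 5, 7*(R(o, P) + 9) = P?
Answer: 113424/38595011249 - √237/115785033747 ≈ 2.9387e-6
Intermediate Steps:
R(o, P) = -9 + P/7
Y(V, U) = 1 + U*V² (Y(V, U) = V²*U + 1 = U*V² + 1 = 1 + U*V²)
M(s, F) = √(1 + F + 5*(-2 - F)²) (M(s, F) = √((1 + 5*(-2 - F)²) + F) = √(1 + F + 5*(-2 - F)²))
1/(340272 + M(-430, R(32, L(0)))) = 1/(340272 + √(1 + (-9 + (-1*0)/7) + 5*(2 + (-9 + (-1*0)/7))²)) = 1/(340272 + √(1 + (-9 + (⅐)*0) + 5*(2 + (-9 + (⅐)*0))²)) = 1/(340272 + √(1 + (-9 + 0) + 5*(2 + (-9 + 0))²)) = 1/(340272 + √(1 - 9 + 5*(2 - 9)²)) = 1/(340272 + √(1 - 9 + 5*(-7)²)) = 1/(340272 + √(1 - 9 + 5*49)) = 1/(340272 + √(1 - 9 + 245)) = 1/(340272 + √237)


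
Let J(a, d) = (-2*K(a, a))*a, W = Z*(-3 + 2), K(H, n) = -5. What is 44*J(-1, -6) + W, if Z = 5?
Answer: -445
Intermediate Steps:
W = -5 (W = 5*(-3 + 2) = 5*(-1) = -5)
J(a, d) = 10*a (J(a, d) = (-2*(-5))*a = 10*a)
44*J(-1, -6) + W = 44*(10*(-1)) - 5 = 44*(-10) - 5 = -440 - 5 = -445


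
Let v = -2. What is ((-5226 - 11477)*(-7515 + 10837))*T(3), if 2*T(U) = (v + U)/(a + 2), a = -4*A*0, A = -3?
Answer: -27743683/2 ≈ -1.3872e+7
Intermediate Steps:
a = 0 (a = -4*(-3)*0 = 12*0 = 0)
T(U) = -1/2 + U/4 (T(U) = ((-2 + U)/(0 + 2))/2 = ((-2 + U)/2)/2 = ((-2 + U)*(1/2))/2 = (-1 + U/2)/2 = -1/2 + U/4)
((-5226 - 11477)*(-7515 + 10837))*T(3) = ((-5226 - 11477)*(-7515 + 10837))*(-1/2 + (1/4)*3) = (-16703*3322)*(-1/2 + 3/4) = -55487366*1/4 = -27743683/2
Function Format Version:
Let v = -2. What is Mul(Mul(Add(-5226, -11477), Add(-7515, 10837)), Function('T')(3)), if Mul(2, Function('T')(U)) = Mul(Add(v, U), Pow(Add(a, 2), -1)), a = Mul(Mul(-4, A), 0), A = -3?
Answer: Rational(-27743683, 2) ≈ -1.3872e+7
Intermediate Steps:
a = 0 (a = Mul(Mul(-4, -3), 0) = Mul(12, 0) = 0)
Function('T')(U) = Add(Rational(-1, 2), Mul(Rational(1, 4), U)) (Function('T')(U) = Mul(Rational(1, 2), Mul(Add(-2, U), Pow(Add(0, 2), -1))) = Mul(Rational(1, 2), Mul(Add(-2, U), Pow(2, -1))) = Mul(Rational(1, 2), Mul(Add(-2, U), Rational(1, 2))) = Mul(Rational(1, 2), Add(-1, Mul(Rational(1, 2), U))) = Add(Rational(-1, 2), Mul(Rational(1, 4), U)))
Mul(Mul(Add(-5226, -11477), Add(-7515, 10837)), Function('T')(3)) = Mul(Mul(Add(-5226, -11477), Add(-7515, 10837)), Add(Rational(-1, 2), Mul(Rational(1, 4), 3))) = Mul(Mul(-16703, 3322), Add(Rational(-1, 2), Rational(3, 4))) = Mul(-55487366, Rational(1, 4)) = Rational(-27743683, 2)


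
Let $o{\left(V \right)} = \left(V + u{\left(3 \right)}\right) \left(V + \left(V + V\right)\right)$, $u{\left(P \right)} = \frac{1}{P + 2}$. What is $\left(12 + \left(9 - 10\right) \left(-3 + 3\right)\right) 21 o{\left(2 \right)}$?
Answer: $\frac{16632}{5} \approx 3326.4$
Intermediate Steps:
$u{\left(P \right)} = \frac{1}{2 + P}$
$o{\left(V \right)} = 3 V \left(\frac{1}{5} + V\right)$ ($o{\left(V \right)} = \left(V + \frac{1}{2 + 3}\right) \left(V + \left(V + V\right)\right) = \left(V + \frac{1}{5}\right) \left(V + 2 V\right) = \left(V + \frac{1}{5}\right) 3 V = \left(\frac{1}{5} + V\right) 3 V = 3 V \left(\frac{1}{5} + V\right)$)
$\left(12 + \left(9 - 10\right) \left(-3 + 3\right)\right) 21 o{\left(2 \right)} = \left(12 + \left(9 - 10\right) \left(-3 + 3\right)\right) 21 \cdot \frac{3}{5} \cdot 2 \left(1 + 5 \cdot 2\right) = \left(12 - 0\right) 21 \cdot \frac{3}{5} \cdot 2 \left(1 + 10\right) = \left(12 + 0\right) 21 \cdot \frac{3}{5} \cdot 2 \cdot 11 = 12 \cdot 21 \cdot \frac{66}{5} = 252 \cdot \frac{66}{5} = \frac{16632}{5}$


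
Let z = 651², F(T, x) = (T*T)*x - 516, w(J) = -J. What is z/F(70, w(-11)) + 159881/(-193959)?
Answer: 73664930855/10354307256 ≈ 7.1144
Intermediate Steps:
F(T, x) = -516 + x*T² (F(T, x) = T²*x - 516 = x*T² - 516 = -516 + x*T²)
z = 423801
z/F(70, w(-11)) + 159881/(-193959) = 423801/(-516 - 1*(-11)*70²) + 159881/(-193959) = 423801/(-516 + 11*4900) + 159881*(-1/193959) = 423801/(-516 + 53900) - 159881/193959 = 423801/53384 - 159881/193959 = 73664930855/10354307256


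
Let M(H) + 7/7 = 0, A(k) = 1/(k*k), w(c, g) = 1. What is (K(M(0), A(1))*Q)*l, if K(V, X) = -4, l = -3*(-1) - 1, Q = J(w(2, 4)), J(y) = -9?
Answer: 72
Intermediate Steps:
Q = -9
A(k) = k⁻²
l = 2 (l = 3 - 1 = 2)
M(H) = -1 (M(H) = -1 + 0 = -1)
(K(M(0), A(1))*Q)*l = -4*(-9)*2 = 36*2 = 72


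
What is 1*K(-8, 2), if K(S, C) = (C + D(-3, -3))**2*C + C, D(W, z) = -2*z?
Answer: 130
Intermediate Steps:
K(S, C) = C + C*(6 + C)**2 (K(S, C) = (C - 2*(-3))**2*C + C = (C + 6)**2*C + C = (6 + C)**2*C + C = C*(6 + C)**2 + C = C + C*(6 + C)**2)
1*K(-8, 2) = 1*(2*(1 + (6 + 2)**2)) = 1*(2*(1 + 8**2)) = 1*(2*(1 + 64)) = 1*(2*65) = 1*130 = 130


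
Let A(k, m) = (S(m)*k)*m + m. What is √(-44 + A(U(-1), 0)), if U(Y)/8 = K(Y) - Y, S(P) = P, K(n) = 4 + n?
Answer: 2*I*√11 ≈ 6.6332*I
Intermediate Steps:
U(Y) = 32 (U(Y) = 8*((4 + Y) - Y) = 8*4 = 32)
A(k, m) = m + k*m² (A(k, m) = (m*k)*m + m = (k*m)*m + m = k*m² + m = m + k*m²)
√(-44 + A(U(-1), 0)) = √(-44 + 0*(1 + 32*0)) = √(-44 + 0*(1 + 0)) = √(-44 + 0*1) = √(-44 + 0) = √(-44) = 2*I*√11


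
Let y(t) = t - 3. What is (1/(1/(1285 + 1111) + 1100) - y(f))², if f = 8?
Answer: 173596672520881/6946392631201 ≈ 24.991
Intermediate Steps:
y(t) = -3 + t
(1/(1/(1285 + 1111) + 1100) - y(f))² = (1/(1/(1285 + 1111) + 1100) - (-3 + 8))² = (1/(1/2396 + 1100) - 1*5)² = (1/(1/2396 + 1100) - 5)² = (1/(2635601/2396) - 5)² = (2396/2635601 - 5)² = (-13175609/2635601)² = 173596672520881/6946392631201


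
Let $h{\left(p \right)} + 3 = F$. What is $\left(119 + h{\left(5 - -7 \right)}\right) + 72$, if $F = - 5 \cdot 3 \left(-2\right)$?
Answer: $218$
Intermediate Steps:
$F = 30$ ($F = \left(-5\right) \left(-6\right) = 30$)
$h{\left(p \right)} = 27$ ($h{\left(p \right)} = -3 + 30 = 27$)
$\left(119 + h{\left(5 - -7 \right)}\right) + 72 = \left(119 + 27\right) + 72 = 146 + 72 = 218$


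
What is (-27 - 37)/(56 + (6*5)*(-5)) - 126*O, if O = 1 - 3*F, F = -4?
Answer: -76954/47 ≈ -1637.3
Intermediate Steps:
O = 13 (O = 1 - 3*(-4) = 1 + 12 = 13)
(-27 - 37)/(56 + (6*5)*(-5)) - 126*O = (-27 - 37)/(56 + (6*5)*(-5)) - 126*13 = -64/(56 + 30*(-5)) - 1638 = -64/(56 - 150) - 1638 = -64/(-94) - 1638 = -64*(-1/94) - 1638 = 32/47 - 1638 = -76954/47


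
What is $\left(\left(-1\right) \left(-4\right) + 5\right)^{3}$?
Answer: $729$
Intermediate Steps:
$\left(\left(-1\right) \left(-4\right) + 5\right)^{3} = \left(4 + 5\right)^{3} = 9^{3} = 729$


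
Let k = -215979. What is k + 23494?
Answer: -192485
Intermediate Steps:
k + 23494 = -215979 + 23494 = -192485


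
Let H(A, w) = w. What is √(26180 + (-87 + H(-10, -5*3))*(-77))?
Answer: √34034 ≈ 184.48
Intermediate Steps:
√(26180 + (-87 + H(-10, -5*3))*(-77)) = √(26180 + (-87 - 5*3)*(-77)) = √(26180 + (-87 - 15)*(-77)) = √(26180 - 102*(-77)) = √(26180 + 7854) = √34034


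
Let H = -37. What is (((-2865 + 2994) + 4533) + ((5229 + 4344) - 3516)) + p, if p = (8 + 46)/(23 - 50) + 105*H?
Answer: 6832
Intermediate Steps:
p = -3887 (p = (8 + 46)/(23 - 50) + 105*(-37) = 54/(-27) - 3885 = 54*(-1/27) - 3885 = -2 - 3885 = -3887)
(((-2865 + 2994) + 4533) + ((5229 + 4344) - 3516)) + p = (((-2865 + 2994) + 4533) + ((5229 + 4344) - 3516)) - 3887 = ((129 + 4533) + (9573 - 3516)) - 3887 = (4662 + 6057) - 3887 = 10719 - 3887 = 6832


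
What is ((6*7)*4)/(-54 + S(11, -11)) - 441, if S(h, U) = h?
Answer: -19131/43 ≈ -444.91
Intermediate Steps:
((6*7)*4)/(-54 + S(11, -11)) - 441 = ((6*7)*4)/(-54 + 11) - 441 = (42*4)/(-43) - 441 = -1/43*168 - 441 = -168/43 - 441 = -19131/43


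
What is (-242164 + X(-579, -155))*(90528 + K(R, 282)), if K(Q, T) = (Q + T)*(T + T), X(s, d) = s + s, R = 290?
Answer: -100525077792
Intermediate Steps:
X(s, d) = 2*s
K(Q, T) = 2*T*(Q + T) (K(Q, T) = (Q + T)*(2*T) = 2*T*(Q + T))
(-242164 + X(-579, -155))*(90528 + K(R, 282)) = (-242164 + 2*(-579))*(90528 + 2*282*(290 + 282)) = (-242164 - 1158)*(90528 + 2*282*572) = -243322*(90528 + 322608) = -243322*413136 = -100525077792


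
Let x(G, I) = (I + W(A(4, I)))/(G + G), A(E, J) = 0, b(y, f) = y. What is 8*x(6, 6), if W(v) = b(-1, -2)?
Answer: 10/3 ≈ 3.3333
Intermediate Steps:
W(v) = -1
x(G, I) = (-1 + I)/(2*G) (x(G, I) = (I - 1)/(G + G) = (-1 + I)/((2*G)) = (-1 + I)*(1/(2*G)) = (-1 + I)/(2*G))
8*x(6, 6) = 8*((½)*(-1 + 6)/6) = 8*((½)*(⅙)*5) = 8*(5/12) = 10/3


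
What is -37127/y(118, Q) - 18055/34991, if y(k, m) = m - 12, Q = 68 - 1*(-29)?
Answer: -1300645532/2974235 ≈ -437.30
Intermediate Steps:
Q = 97 (Q = 68 + 29 = 97)
y(k, m) = -12 + m
-37127/y(118, Q) - 18055/34991 = -37127/(-12 + 97) - 18055/34991 = -37127/85 - 18055*1/34991 = -37127*1/85 - 18055/34991 = -37127/85 - 18055/34991 = -1300645532/2974235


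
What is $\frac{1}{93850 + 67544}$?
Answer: $\frac{1}{161394} \approx 6.196 \cdot 10^{-6}$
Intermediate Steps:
$\frac{1}{93850 + 67544} = \frac{1}{161394}$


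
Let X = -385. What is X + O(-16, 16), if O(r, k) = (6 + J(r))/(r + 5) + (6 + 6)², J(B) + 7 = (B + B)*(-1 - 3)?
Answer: -2778/11 ≈ -252.55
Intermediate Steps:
J(B) = -7 - 8*B (J(B) = -7 + (B + B)*(-1 - 3) = -7 + (2*B)*(-4) = -7 - 8*B)
O(r, k) = 144 + (-1 - 8*r)/(5 + r) (O(r, k) = (6 + (-7 - 8*r))/(r + 5) + (6 + 6)² = (-1 - 8*r)/(5 + r) + 12² = (-1 - 8*r)/(5 + r) + 144 = 144 + (-1 - 8*r)/(5 + r))
X + O(-16, 16) = -385 + (719 + 136*(-16))/(5 - 16) = -385 + (719 - 2176)/(-11) = -385 - 1/11*(-1457) = -385 + 1457/11 = -2778/11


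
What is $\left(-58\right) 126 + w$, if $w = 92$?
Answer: $-7216$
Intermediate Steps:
$\left(-58\right) 126 + w = \left(-58\right) 126 + 92 = -7308 + 92 = -7216$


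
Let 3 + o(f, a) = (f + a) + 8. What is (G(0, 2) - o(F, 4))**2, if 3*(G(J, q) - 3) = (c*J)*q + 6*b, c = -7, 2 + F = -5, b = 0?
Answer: 1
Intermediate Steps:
F = -7 (F = -2 - 5 = -7)
G(J, q) = 3 - 7*J*q/3 (G(J, q) = 3 + ((-7*J)*q + 6*0)/3 = 3 + (-7*J*q + 0)/3 = 3 + (-7*J*q)/3 = 3 - 7*J*q/3)
o(f, a) = 5 + a + f (o(f, a) = -3 + ((f + a) + 8) = -3 + ((a + f) + 8) = -3 + (8 + a + f) = 5 + a + f)
(G(0, 2) - o(F, 4))**2 = ((3 - 7/3*0*2) - (5 + 4 - 7))**2 = ((3 + 0) - 1*2)**2 = (3 - 2)**2 = 1**2 = 1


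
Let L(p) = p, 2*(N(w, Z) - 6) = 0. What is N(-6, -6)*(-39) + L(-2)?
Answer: -236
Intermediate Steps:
N(w, Z) = 6 (N(w, Z) = 6 + (1/2)*0 = 6 + 0 = 6)
N(-6, -6)*(-39) + L(-2) = 6*(-39) - 2 = -234 - 2 = -236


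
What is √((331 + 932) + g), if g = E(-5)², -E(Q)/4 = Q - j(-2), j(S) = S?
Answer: √1407 ≈ 37.510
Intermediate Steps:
E(Q) = -8 - 4*Q (E(Q) = -4*(Q - 1*(-2)) = -4*(Q + 2) = -4*(2 + Q) = -8 - 4*Q)
g = 144 (g = (-8 - 4*(-5))² = (-8 + 20)² = 12² = 144)
√((331 + 932) + g) = √((331 + 932) + 144) = √(1263 + 144) = √1407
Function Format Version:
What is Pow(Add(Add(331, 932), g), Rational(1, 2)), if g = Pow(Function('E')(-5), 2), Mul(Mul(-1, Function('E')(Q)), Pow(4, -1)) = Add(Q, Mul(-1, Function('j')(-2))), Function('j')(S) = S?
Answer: Pow(1407, Rational(1, 2)) ≈ 37.510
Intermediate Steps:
Function('E')(Q) = Add(-8, Mul(-4, Q)) (Function('E')(Q) = Mul(-4, Add(Q, Mul(-1, -2))) = Mul(-4, Add(Q, 2)) = Mul(-4, Add(2, Q)) = Add(-8, Mul(-4, Q)))
g = 144 (g = Pow(Add(-8, Mul(-4, -5)), 2) = Pow(Add(-8, 20), 2) = Pow(12, 2) = 144)
Pow(Add(Add(331, 932), g), Rational(1, 2)) = Pow(Add(Add(331, 932), 144), Rational(1, 2)) = Pow(Add(1263, 144), Rational(1, 2)) = Pow(1407, Rational(1, 2))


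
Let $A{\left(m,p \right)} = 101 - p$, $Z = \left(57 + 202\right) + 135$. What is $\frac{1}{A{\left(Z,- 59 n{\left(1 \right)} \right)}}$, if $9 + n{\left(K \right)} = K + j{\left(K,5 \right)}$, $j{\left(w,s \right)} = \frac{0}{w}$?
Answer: $- \frac{1}{371} \approx -0.0026954$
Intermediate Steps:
$Z = 394$ ($Z = 259 + 135 = 394$)
$j{\left(w,s \right)} = 0$
$n{\left(K \right)} = -9 + K$ ($n{\left(K \right)} = -9 + \left(K + 0\right) = -9 + K$)
$\frac{1}{A{\left(Z,- 59 n{\left(1 \right)} \right)}} = \frac{1}{101 - - 59 \left(-9 + 1\right)} = \frac{1}{101 - \left(-59\right) \left(-8\right)} = \frac{1}{101 - 472} = \frac{1}{-371} = - \frac{1}{371}$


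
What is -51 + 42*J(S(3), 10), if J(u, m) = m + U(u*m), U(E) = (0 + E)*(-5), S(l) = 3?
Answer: -5931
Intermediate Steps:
U(E) = -5*E (U(E) = E*(-5) = -5*E)
J(u, m) = m - 5*m*u (J(u, m) = m - 5*u*m = m - 5*m*u)
-51 + 42*J(S(3), 10) = -51 + 42*(10*(1 - 5*3)) = -51 + 42*(10*(1 - 15)) = -51 + 42*(10*(-14)) = -51 + 42*(-140) = -51 - 5880 = -5931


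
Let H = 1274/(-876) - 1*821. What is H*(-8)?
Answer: 1440940/219 ≈ 6579.6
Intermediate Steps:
H = -360235/438 (H = 1274*(-1/876) - 821 = -637/438 - 821 = -360235/438 ≈ -822.45)
H*(-8) = -360235/438*(-8) = 1440940/219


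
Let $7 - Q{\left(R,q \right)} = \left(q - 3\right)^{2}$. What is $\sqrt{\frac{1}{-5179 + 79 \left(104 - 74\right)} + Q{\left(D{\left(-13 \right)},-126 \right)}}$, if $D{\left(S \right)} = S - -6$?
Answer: $\frac{i \sqrt{46724907}}{53} \approx 128.97 i$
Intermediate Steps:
$D{\left(S \right)} = 6 + S$ ($D{\left(S \right)} = S + 6 = 6 + S$)
$Q{\left(R,q \right)} = 7 - \left(-3 + q\right)^{2}$ ($Q{\left(R,q \right)} = 7 - \left(q - 3\right)^{2} = 7 - \left(-3 + q\right)^{2}$)
$\sqrt{\frac{1}{-5179 + 79 \left(104 - 74\right)} + Q{\left(D{\left(-13 \right)},-126 \right)}} = \sqrt{\frac{1}{-5179 + 79 \left(104 - 74\right)} + \left(7 - \left(-3 - 126\right)^{2}\right)} = \sqrt{\frac{1}{-5179 + 79 \cdot 30} + \left(7 - \left(-129\right)^{2}\right)} = \sqrt{\frac{1}{-5179 + 2370} + \left(7 - 16641\right)} = \sqrt{\frac{1}{-2809} + \left(7 - 16641\right)} = \sqrt{- \frac{1}{2809} - 16634} = \sqrt{- \frac{46724907}{2809}} = \frac{i \sqrt{46724907}}{53}$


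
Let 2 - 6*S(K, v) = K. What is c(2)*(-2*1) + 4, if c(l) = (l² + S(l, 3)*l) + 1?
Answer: -6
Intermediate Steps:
S(K, v) = ⅓ - K/6
c(l) = 1 + l² + l*(⅓ - l/6) (c(l) = (l² + (⅓ - l/6)*l) + 1 = (l² + l*(⅓ - l/6)) + 1 = 1 + l² + l*(⅓ - l/6))
c(2)*(-2*1) + 4 = (1 + (⅓)*2 + (⅚)*2²)*(-2*1) + 4 = (1 + ⅔ + (⅚)*4)*(-2) + 4 = (1 + ⅔ + 10/3)*(-2) + 4 = 5*(-2) + 4 = -10 + 4 = -6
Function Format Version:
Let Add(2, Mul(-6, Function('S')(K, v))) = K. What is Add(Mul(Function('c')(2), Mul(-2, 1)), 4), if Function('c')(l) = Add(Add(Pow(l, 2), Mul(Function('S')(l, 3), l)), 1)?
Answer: -6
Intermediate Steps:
Function('S')(K, v) = Add(Rational(1, 3), Mul(Rational(-1, 6), K))
Function('c')(l) = Add(1, Pow(l, 2), Mul(l, Add(Rational(1, 3), Mul(Rational(-1, 6), l)))) (Function('c')(l) = Add(Add(Pow(l, 2), Mul(Add(Rational(1, 3), Mul(Rational(-1, 6), l)), l)), 1) = Add(Add(Pow(l, 2), Mul(l, Add(Rational(1, 3), Mul(Rational(-1, 6), l)))), 1) = Add(1, Pow(l, 2), Mul(l, Add(Rational(1, 3), Mul(Rational(-1, 6), l)))))
Add(Mul(Function('c')(2), Mul(-2, 1)), 4) = Add(Mul(Add(1, Mul(Rational(1, 3), 2), Mul(Rational(5, 6), Pow(2, 2))), Mul(-2, 1)), 4) = Add(Mul(Add(1, Rational(2, 3), Mul(Rational(5, 6), 4)), -2), 4) = Add(Mul(Add(1, Rational(2, 3), Rational(10, 3)), -2), 4) = Add(Mul(5, -2), 4) = Add(-10, 4) = -6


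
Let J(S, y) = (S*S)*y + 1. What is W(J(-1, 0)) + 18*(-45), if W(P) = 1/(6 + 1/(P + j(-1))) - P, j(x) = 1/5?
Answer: -33245/41 ≈ -810.85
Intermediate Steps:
j(x) = 1/5
J(S, y) = 1 + y*S**2 (J(S, y) = S**2*y + 1 = y*S**2 + 1 = 1 + y*S**2)
W(P) = 1/(6 + 1/(1/5 + P)) - P (W(P) = 1/(6 + 1/(P + 1/5)) - P = 1/(6 + 1/(1/5 + P)) - P)
W(J(-1, 0)) + 18*(-45) = (1 - 30*(1 + 0*(-1)**2)**2 - 6*(1 + 0*(-1)**2))/(11 + 30*(1 + 0*(-1)**2)) + 18*(-45) = (1 - 30*(1 + 0*1)**2 - 6*(1 + 0*1))/(11 + 30*(1 + 0*1)) - 810 = (1 - 30*(1 + 0)**2 - 6*(1 + 0))/(11 + 30*(1 + 0)) - 810 = (1 - 30*1**2 - 6*1)/(11 + 30*1) - 810 = (1 - 30*1 - 6)/(11 + 30) - 810 = (1 - 30 - 6)/41 - 810 = (1/41)*(-35) - 810 = -35/41 - 810 = -33245/41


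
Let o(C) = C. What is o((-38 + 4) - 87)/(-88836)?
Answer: 11/8076 ≈ 0.0013621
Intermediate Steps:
o((-38 + 4) - 87)/(-88836) = ((-38 + 4) - 87)/(-88836) = (-34 - 87)*(-1/88836) = -121*(-1/88836) = 11/8076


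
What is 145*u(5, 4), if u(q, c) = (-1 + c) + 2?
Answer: 725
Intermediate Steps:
u(q, c) = 1 + c
145*u(5, 4) = 145*(1 + 4) = 145*5 = 725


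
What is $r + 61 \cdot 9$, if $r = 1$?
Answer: $550$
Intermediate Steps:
$r + 61 \cdot 9 = 1 + 61 \cdot 9 = 1 + 549 = 550$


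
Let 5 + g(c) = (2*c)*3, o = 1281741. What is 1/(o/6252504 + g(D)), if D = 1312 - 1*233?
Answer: 2084168/13482910039 ≈ 0.00015458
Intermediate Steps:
D = 1079 (D = 1312 - 233 = 1079)
g(c) = -5 + 6*c (g(c) = -5 + (2*c)*3 = -5 + 6*c)
1/(o/6252504 + g(D)) = 1/(1281741/6252504 + (-5 + 6*1079)) = 1/(1281741*(1/6252504) + (-5 + 6474)) = 1/(427247/2084168 + 6469) = 1/(13482910039/2084168) = 2084168/13482910039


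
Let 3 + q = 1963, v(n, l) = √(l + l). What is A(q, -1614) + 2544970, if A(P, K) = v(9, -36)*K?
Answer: 2544970 - 9684*I*√2 ≈ 2.545e+6 - 13695.0*I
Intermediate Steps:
v(n, l) = √2*√l (v(n, l) = √(2*l) = √2*√l)
q = 1960 (q = -3 + 1963 = 1960)
A(P, K) = 6*I*K*√2 (A(P, K) = (√2*√(-36))*K = (√2*(6*I))*K = (6*I*√2)*K = 6*I*K*√2)
A(q, -1614) + 2544970 = 6*I*(-1614)*√2 + 2544970 = -9684*I*√2 + 2544970 = 2544970 - 9684*I*√2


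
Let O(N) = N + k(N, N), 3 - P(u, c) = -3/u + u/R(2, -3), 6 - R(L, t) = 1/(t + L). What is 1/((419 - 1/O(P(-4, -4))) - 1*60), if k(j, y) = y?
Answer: 79/28347 ≈ 0.0027869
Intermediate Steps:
R(L, t) = 6 - 1/(L + t) (R(L, t) = 6 - 1/(t + L) = 6 - 1/(L + t))
P(u, c) = 3 + 3/u - u/7 (P(u, c) = 3 - (-3/u + u/(((-1 + 6*2 + 6*(-3))/(2 - 3)))) = 3 - (-3/u + u/(((-1 + 12 - 18)/(-1)))) = 3 - (-3/u + u/((-1*(-7)))) = 3 - (-3/u + u/7) = 3 + (3/u - u/7) = 3 + 3/u - u/7)
O(N) = 2*N (O(N) = N + N = 2*N)
1/((419 - 1/O(P(-4, -4))) - 1*60) = 1/((419 - 1/(2*(3 + 3/(-4) - 1/7*(-4)))) - 1*60) = 1/((419 - 1/(2*(3 + 3*(-1/4) + 4/7))) - 60) = 1/((419 - 1/(2*(3 - 3/4 + 4/7))) - 60) = 1/((419 - 1/(2*(79/28))) - 60) = 1/((419 - 1/79/14) - 60) = 1/((419 - 1*14/79) - 60) = 1/((419 - 14/79) - 60) = 1/(33087/79 - 60) = 1/(28347/79) = 79/28347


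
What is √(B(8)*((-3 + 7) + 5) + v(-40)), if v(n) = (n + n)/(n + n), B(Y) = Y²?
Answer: √577 ≈ 24.021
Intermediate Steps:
v(n) = 1 (v(n) = (2*n)/((2*n)) = (2*n)*(1/(2*n)) = 1)
√(B(8)*((-3 + 7) + 5) + v(-40)) = √(8²*((-3 + 7) + 5) + 1) = √(64*(4 + 5) + 1) = √(64*9 + 1) = √(576 + 1) = √577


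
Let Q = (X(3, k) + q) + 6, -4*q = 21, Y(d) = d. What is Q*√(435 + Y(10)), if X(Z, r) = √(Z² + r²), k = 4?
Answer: 23*√445/4 ≈ 121.30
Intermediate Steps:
q = -21/4 (q = -¼*21 = -21/4 ≈ -5.2500)
Q = 23/4 (Q = (√(3² + 4²) - 21/4) + 6 = (√(9 + 16) - 21/4) + 6 = (√25 - 21/4) + 6 = (5 - 21/4) + 6 = -¼ + 6 = 23/4 ≈ 5.7500)
Q*√(435 + Y(10)) = 23*√(435 + 10)/4 = 23*√445/4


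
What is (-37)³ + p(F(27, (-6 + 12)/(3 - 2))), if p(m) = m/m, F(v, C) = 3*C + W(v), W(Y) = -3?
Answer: -50652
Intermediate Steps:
F(v, C) = -3 + 3*C (F(v, C) = 3*C - 3 = -3 + 3*C)
p(m) = 1
(-37)³ + p(F(27, (-6 + 12)/(3 - 2))) = (-37)³ + 1 = -50653 + 1 = -50652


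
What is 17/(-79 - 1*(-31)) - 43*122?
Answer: -251825/48 ≈ -5246.4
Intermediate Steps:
17/(-79 - 1*(-31)) - 43*122 = 17/(-79 + 31) - 5246 = 17/(-48) - 5246 = 17*(-1/48) - 5246 = -17/48 - 5246 = -251825/48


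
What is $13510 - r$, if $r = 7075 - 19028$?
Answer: $25463$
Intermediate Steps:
$r = -11953$ ($r = 7075 - 19028 = -11953$)
$13510 - r = 13510 - -11953 = 13510 + 11953 = 25463$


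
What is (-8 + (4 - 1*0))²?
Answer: 16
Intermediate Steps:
(-8 + (4 - 1*0))² = (-8 + (4 + 0))² = (-8 + 4)² = (-4)² = 16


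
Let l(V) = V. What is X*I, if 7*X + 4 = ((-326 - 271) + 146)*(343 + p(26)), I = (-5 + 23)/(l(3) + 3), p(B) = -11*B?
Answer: -11019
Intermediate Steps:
I = 3 (I = (-5 + 23)/(3 + 3) = 18/6 = 18*(1/6) = 3)
X = -3673 (X = -4/7 + (((-326 - 271) + 146)*(343 - 11*26))/7 = -4/7 + ((-597 + 146)*(343 - 286))/7 = -4/7 + (-451*57)/7 = -4/7 + (1/7)*(-25707) = -4/7 - 25707/7 = -3673)
X*I = -3673*3 = -11019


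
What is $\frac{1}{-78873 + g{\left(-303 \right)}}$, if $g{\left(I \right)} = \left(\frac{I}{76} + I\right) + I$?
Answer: $- \frac{76}{6040707} \approx -1.2581 \cdot 10^{-5}$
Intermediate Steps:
$g{\left(I \right)} = \frac{153 I}{76}$ ($g{\left(I \right)} = \left(I \frac{1}{76} + I\right) + I = \left(\frac{I}{76} + I\right) + I = \frac{77 I}{76} + I = \frac{153 I}{76}$)
$\frac{1}{-78873 + g{\left(-303 \right)}} = \frac{1}{-78873 + \frac{153}{76} \left(-303\right)} = \frac{1}{-78873 - \frac{46359}{76}} = \frac{1}{- \frac{6040707}{76}} = - \frac{76}{6040707}$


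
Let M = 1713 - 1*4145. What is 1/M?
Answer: -1/2432 ≈ -0.00041118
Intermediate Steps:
M = -2432 (M = 1713 - 4145 = -2432)
1/M = 1/(-2432) = -1/2432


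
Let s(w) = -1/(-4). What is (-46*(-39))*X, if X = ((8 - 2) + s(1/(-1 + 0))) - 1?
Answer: 18837/2 ≈ 9418.5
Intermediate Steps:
s(w) = 1/4 (s(w) = -1*(-1/4) = 1/4)
X = 21/4 (X = ((8 - 2) + 1/4) - 1 = (6 + 1/4) - 1 = 25/4 - 1 = 21/4 ≈ 5.2500)
(-46*(-39))*X = -46*(-39)*(21/4) = 1794*(21/4) = 18837/2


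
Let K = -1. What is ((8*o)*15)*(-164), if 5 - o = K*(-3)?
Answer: -39360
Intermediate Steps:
o = 2 (o = 5 - (-1)*(-3) = 5 - 1*3 = 5 - 3 = 2)
((8*o)*15)*(-164) = ((8*2)*15)*(-164) = (16*15)*(-164) = 240*(-164) = -39360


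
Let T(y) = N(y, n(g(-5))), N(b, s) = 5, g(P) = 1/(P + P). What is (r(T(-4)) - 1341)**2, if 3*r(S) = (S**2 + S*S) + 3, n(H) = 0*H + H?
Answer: 15760900/9 ≈ 1.7512e+6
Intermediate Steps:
g(P) = 1/(2*P)
n(H) = H (n(H) = 0 + H = H)
T(y) = 5
r(S) = 1 + 2*S**2/3 (r(S) = ((S**2 + S*S) + 3)/3 = ((S**2 + S**2) + 3)/3 = (2*S**2 + 3)/3 = (3 + 2*S**2)/3 = 1 + 2*S**2/3)
(r(T(-4)) - 1341)**2 = ((1 + (2/3)*5**2) - 1341)**2 = ((1 + (2/3)*25) - 1341)**2 = ((1 + 50/3) - 1341)**2 = (53/3 - 1341)**2 = (-3970/3)**2 = 15760900/9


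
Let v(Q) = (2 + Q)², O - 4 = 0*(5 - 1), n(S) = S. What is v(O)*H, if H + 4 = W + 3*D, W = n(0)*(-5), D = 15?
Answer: 1476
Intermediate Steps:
O = 4 (O = 4 + 0*(5 - 1) = 4 + 0*4 = 4 + 0 = 4)
W = 0 (W = 0*(-5) = 0)
H = 41 (H = -4 + (0 + 3*15) = -4 + (0 + 45) = -4 + 45 = 41)
v(O)*H = (2 + 4)²*41 = 6²*41 = 36*41 = 1476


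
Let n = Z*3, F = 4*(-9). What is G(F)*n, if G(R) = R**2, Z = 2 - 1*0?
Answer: 7776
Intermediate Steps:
Z = 2 (Z = 2 + 0 = 2)
F = -36
n = 6 (n = 2*3 = 6)
G(F)*n = (-36)**2*6 = 1296*6 = 7776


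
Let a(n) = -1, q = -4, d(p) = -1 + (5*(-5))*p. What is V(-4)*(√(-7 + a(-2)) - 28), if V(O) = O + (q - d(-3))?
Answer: 2296 - 164*I*√2 ≈ 2296.0 - 231.93*I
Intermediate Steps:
d(p) = -1 - 25*p
V(O) = -78 + O (V(O) = O + (-4 - (-1 - 25*(-3))) = O + (-4 - (-1 + 75)) = O + (-4 - 1*74) = O + (-4 - 74) = O - 78 = -78 + O)
V(-4)*(√(-7 + a(-2)) - 28) = (-78 - 4)*(√(-7 - 1) - 28) = -82*(√(-8) - 28) = -82*(2*I*√2 - 28) = -82*(-28 + 2*I*√2) = 2296 - 164*I*√2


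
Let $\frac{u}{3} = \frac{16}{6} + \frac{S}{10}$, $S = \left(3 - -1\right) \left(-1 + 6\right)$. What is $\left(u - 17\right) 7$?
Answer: $-21$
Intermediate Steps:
$S = 20$ ($S = \left(3 + 1\right) 5 = 4 \cdot 5 = 20$)
$u = 14$ ($u = 3 \left(\frac{16}{6} + \frac{20}{10}\right) = 3 \left(16 \cdot \frac{1}{6} + 20 \cdot \frac{1}{10}\right) = 3 \left(\frac{8}{3} + 2\right) = 3 \cdot \frac{14}{3} = 14$)
$\left(u - 17\right) 7 = \left(14 - 17\right) 7 = \left(-3\right) 7 = -21$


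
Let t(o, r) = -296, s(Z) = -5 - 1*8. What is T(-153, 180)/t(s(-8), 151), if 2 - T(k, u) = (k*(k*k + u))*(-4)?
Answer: 7218233/148 ≈ 48772.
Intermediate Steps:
s(Z) = -13 (s(Z) = -5 - 8 = -13)
T(k, u) = 2 + 4*k*(u + k²) (T(k, u) = 2 - k*(k*k + u)*(-4) = 2 - k*(k² + u)*(-4) = 2 - k*(u + k²)*(-4) = 2 - (-4)*k*(u + k²) = 2 + 4*k*(u + k²))
T(-153, 180)/t(s(-8), 151) = (2 + 4*(-153)³ + 4*(-153)*180)/(-296) = (2 + 4*(-3581577) - 110160)*(-1/296) = (2 - 14326308 - 110160)*(-1/296) = -14436466*(-1/296) = 7218233/148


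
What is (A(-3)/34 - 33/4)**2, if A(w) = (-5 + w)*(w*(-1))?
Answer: 370881/4624 ≈ 80.208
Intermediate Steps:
A(w) = -w*(-5 + w) (A(w) = (-5 + w)*(-w) = -w*(-5 + w))
(A(-3)/34 - 33/4)**2 = (-3*(5 - 1*(-3))/34 - 33/4)**2 = (-3*(5 + 3)*(1/34) - 33*1/4)**2 = (-3*8*(1/34) - 33/4)**2 = (-24*1/34 - 33/4)**2 = (-12/17 - 33/4)**2 = (-609/68)**2 = 370881/4624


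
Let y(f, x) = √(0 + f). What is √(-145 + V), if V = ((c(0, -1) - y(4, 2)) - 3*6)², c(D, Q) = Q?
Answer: 2*√74 ≈ 17.205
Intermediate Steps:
y(f, x) = √f
V = 441 (V = ((-1 - √4) - 3*6)² = ((-1 - 1*2) - 18)² = ((-1 - 2) - 18)² = (-3 - 18)² = (-21)² = 441)
√(-145 + V) = √(-145 + 441) = √296 = 2*√74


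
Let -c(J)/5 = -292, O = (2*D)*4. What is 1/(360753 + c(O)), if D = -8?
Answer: 1/362213 ≈ 2.7608e-6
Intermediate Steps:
O = -64 (O = (2*(-8))*4 = -16*4 = -64)
c(J) = 1460 (c(J) = -5*(-292) = 1460)
1/(360753 + c(O)) = 1/(360753 + 1460) = 1/362213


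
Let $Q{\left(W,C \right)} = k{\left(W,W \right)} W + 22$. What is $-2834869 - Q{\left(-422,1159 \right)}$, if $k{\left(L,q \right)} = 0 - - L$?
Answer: $-3012975$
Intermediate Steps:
$k{\left(L,q \right)} = L$ ($k{\left(L,q \right)} = 0 + L = L$)
$Q{\left(W,C \right)} = 22 + W^{2}$ ($Q{\left(W,C \right)} = W W + 22 = W^{2} + 22 = 22 + W^{2}$)
$-2834869 - Q{\left(-422,1159 \right)} = -2834869 - \left(22 + \left(-422\right)^{2}\right) = -2834869 - \left(22 + 178084\right) = -2834869 - 178106 = -3012975$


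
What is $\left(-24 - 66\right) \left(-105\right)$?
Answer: $9450$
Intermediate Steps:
$\left(-24 - 66\right) \left(-105\right) = \left(-90\right) \left(-105\right) = 9450$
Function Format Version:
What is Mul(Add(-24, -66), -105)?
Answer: 9450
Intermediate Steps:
Mul(Add(-24, -66), -105) = Mul(-90, -105) = 9450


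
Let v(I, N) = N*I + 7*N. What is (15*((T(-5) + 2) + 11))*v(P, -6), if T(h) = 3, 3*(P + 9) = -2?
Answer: 3840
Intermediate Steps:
P = -29/3 (P = -9 + (⅓)*(-2) = -9 - ⅔ = -29/3 ≈ -9.6667)
v(I, N) = 7*N + I*N (v(I, N) = I*N + 7*N = 7*N + I*N)
(15*((T(-5) + 2) + 11))*v(P, -6) = (15*((3 + 2) + 11))*(-6*(7 - 29/3)) = (15*(5 + 11))*(-6*(-8/3)) = (15*16)*16 = 240*16 = 3840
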